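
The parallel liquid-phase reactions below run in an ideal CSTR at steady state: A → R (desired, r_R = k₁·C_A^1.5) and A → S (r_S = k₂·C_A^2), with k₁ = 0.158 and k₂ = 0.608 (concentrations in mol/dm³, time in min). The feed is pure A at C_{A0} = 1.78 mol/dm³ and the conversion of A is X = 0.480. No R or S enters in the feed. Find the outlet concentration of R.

0.182 mol/dm³

Exit C_A = C_{A0}(1−X) = 1.78×0.520 = 0.9256 mol/dm³.
Rates in a CSTR are evaluated at the outlet concentration: r_R = 0.158×0.9256^1.5 = 0.1407, r_S = 0.608×0.9256^2 = 0.5209.
Fraction of consumed A going to R: r_R/(r_R+r_S) = 0.2127.
C_R = 0.2127·C_{A0}·X = 0.2127×1.78×0.480 = 0.182 mol/dm³.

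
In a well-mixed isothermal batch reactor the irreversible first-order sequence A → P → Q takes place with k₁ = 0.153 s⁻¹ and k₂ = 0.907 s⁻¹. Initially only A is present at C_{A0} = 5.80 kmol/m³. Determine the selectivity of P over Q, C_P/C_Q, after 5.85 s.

For first-order series with pure A initially, C_P(t) = k₁C_{A0}/(k₂−k₁)·(e^(−k₁t) − e^(−k₂t)).
e^(−k₁t) = e^(−0.153×5.85) = e^(−0.8950) = 0.4086; e^(−k₂t) = e^(−5.306) = 0.004962.
C_P = 0.153×5.80/(0.907−0.153) × (0.4086−0.004962) = 1.177×0.4036 = 0.4750 kmol/m³.
C_A = C_{A0}e^(−k₁t) = 2.370 kmol/m³, so C_Q = C_{A0}−C_A−C_P = 2.955 kmol/m³; C_P/C_Q = 0.161.

0.161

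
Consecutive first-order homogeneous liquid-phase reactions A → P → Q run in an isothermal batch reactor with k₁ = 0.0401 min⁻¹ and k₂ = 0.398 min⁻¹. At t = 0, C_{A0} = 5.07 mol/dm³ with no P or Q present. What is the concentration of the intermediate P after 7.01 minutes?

0.394 mol/dm³

The intermediate concentration in a first-order A→B→C sequence is C_P = k₁C_{A0}(e^(−k₁t) − e^(−k₂t))/(k₂−k₁).
e^(−k₁t) = e^(−0.0401×7.01) = e^(−0.2811) = 0.7550; e^(−k₂t) = e^(−2.790) = 0.06142.
C_P = 0.0401×5.07/(0.398−0.0401) × (0.7550−0.06142) = 0.5681×0.6935 = 0.3940 mol/dm³.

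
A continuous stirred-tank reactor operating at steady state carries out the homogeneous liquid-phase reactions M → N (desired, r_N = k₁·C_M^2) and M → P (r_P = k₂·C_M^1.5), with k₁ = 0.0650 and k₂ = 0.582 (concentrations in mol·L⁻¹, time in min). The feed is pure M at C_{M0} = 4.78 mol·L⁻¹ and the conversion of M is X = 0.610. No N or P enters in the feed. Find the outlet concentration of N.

0.386 mol·L⁻¹

Exit C_M = C_{M0}(1−X) = 4.78×0.390 = 1.864 mol·L⁻¹.
A CSTR operates uniformly at the exit composition, giving r_N = 0.2259 and r_P = 1.481 (each k·C_M^n at C_M = 1.864).
Fraction of consumed M going to N: r_N/(r_N+r_P) = 0.1323.
C_N = 0.1323·C_{M0}·X = 0.1323×4.78×0.610 = 0.386 mol·L⁻¹.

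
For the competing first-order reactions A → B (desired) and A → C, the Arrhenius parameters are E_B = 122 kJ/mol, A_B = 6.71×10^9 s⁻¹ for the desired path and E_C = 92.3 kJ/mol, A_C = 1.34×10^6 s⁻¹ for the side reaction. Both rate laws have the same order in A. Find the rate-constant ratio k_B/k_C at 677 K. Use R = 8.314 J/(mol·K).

25.6

k_B/k_C = (A_B/A_C)·exp[−(E_B−E_C)/(RT)] = (A_B/A_C)·exp[(E_C−E_B)/(RT)].
(E_C−E_B)/(RT) = (92.3−122)×10³/(8.314×677) = -29700/5629 = -5.277.
k_B/k_C = (6.71×10^9/1.34×10^6)·exp(-5.277) = 5007 × 0.005110 = 25.6.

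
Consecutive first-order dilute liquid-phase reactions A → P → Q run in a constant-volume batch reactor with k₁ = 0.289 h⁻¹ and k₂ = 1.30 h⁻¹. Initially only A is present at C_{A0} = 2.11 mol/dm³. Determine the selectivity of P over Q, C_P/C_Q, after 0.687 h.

1.87

Solving the coupled first-order balances gives C_P(t) = [k₁/(k₂−k₁)]·C_{A0}·(e^(−k₁t) − e^(−k₂t)).
e^(−k₁t) = e^(−0.289×0.687) = e^(−0.1985) = 0.8199; e^(−k₂t) = e^(−0.8931) = 0.4094.
C_P = 0.289×2.11/(1.30−0.289) × (0.8199−0.4094) = 0.6032×0.4105 = 0.2476 mol/dm³.
C_A = C_{A0}e^(−k₁t) = 1.730 mol/dm³, so C_Q = C_{A0}−C_A−C_P = 0.1323 mol/dm³; C_P/C_Q = 1.87.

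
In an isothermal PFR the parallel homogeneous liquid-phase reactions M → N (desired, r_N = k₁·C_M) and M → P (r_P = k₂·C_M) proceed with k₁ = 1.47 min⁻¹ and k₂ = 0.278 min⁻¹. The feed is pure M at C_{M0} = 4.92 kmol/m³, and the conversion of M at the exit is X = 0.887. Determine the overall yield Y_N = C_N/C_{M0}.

0.746

C_M = C_{M0}(1−X) = 0.5560 kmol/m³.
Both paths are first order in M, so the instantaneous fraction to N is constant: dC_N/d(−C_M) = k₁/(k₁+k₂) = 0.8410.
C_N = 0.8410·(C_{M0}−C_M) = 0.8410×4.364 = 3.67 kmol/m³.
Y_N = C_N/C_{M0} = 3.670/4.92 = 0.746.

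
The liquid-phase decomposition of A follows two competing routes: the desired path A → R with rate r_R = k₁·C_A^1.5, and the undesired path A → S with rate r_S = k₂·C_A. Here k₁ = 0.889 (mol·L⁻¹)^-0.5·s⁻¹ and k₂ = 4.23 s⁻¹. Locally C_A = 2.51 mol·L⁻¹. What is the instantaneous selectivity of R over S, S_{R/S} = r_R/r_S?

0.333

S_{R/S} = r_R/r_S = (k₁·C_A^1.5)/(k₂·C_A) = (k₁/k₂)·C_A^0.5.
= (0.889×2.510^1.5) / (4.23×2.510) = 3.535/10.62 = 0.333.
Since the desired path is higher order in A, keeping C_A high (PFR or concentrated feed) favours R.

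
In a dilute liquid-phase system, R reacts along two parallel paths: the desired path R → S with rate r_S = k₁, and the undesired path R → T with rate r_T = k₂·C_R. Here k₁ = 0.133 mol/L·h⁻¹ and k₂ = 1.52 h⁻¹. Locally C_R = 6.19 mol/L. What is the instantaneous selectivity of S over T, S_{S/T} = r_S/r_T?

S_{S/T} = r_S/r_T = (k₁)/(k₂·C_R) = (k₁/k₂)·C_R⁻¹.
= (0.133) / (1.52×6.190) = 0.1330/9.409 = 0.0141.

0.0141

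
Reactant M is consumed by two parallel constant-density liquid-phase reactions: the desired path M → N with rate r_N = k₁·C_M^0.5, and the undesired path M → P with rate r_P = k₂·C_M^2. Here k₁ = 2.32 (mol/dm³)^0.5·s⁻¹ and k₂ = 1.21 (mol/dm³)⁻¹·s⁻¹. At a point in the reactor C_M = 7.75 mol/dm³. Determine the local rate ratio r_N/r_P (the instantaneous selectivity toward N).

S_{N/P} = r_N/r_P = (k₁·C_M^0.5)/(k₂·C_M^2) = (k₁/k₂)·C_M^-1.5.
= (2.32×7.750^0.5) / (1.21×7.750^2) = 6.459/72.68 = 0.0889.
The undesired path is higher order in M, so low C_M (CSTR or dilute feed) favours N.

0.0889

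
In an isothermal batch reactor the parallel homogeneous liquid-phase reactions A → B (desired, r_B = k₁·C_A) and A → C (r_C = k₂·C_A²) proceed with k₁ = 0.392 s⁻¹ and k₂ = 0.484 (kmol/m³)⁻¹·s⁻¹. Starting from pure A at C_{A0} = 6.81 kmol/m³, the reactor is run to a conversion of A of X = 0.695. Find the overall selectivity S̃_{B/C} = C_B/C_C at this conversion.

0.199

C_A = C_{A0}(1−X) = 2.077 kmol/m³.
Along a PFR/batch, dC_B/dC_A = −r_B/(r_B+r_C) = −k₁/(k₁+k₂·C_A).
Integrating from C_{A0} to C_A: C_B = (0.392/0.484)·ln[(0.392+0.484·6.81)/(0.392+0.484·2.08)] = 0.8099·ln(3.688/1.397) = 0.7861 kmol/m³.
C_C = (C_{A0}−C_A)−C_B = 3.947 kmol/m³; S̃_{B/C} = 0.7861/3.947 = 0.199.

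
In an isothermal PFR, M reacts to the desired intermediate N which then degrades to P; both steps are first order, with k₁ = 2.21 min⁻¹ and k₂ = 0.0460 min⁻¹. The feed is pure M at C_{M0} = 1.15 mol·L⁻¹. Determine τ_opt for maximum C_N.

1.79 min

The intermediate peaks when r₁ = r₂, i.e. k₁e^(−k₁τ) = k₂e^(−k₂τ), giving τ_opt = ln(k₂/k₁)/(k₂−k₁).
= ln(0.0460/2.21)/(0.0460−2.21) = ln(0.02081)/-2.164 = -3.872/-2.164 = 1.79 min.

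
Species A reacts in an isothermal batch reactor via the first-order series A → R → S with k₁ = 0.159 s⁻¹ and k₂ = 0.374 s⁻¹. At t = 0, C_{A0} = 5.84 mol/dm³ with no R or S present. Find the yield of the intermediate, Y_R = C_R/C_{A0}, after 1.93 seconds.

The intermediate concentration in a first-order A→B→C sequence is C_R = k₁C_{A0}(e^(−k₁t) − e^(−k₂t))/(k₂−k₁).
e^(−k₁t) = e^(−0.159×1.93) = e^(−0.3069) = 0.7357; e^(−k₂t) = e^(−0.7218) = 0.4859.
C_R = 0.159×5.84/(0.374−0.159) × (0.7357−0.4859) = 4.319×0.2499 = 1.079 mol/dm³.
Y_R = C_R/C_{A0} = 1.079/5.84 = 0.185.

0.185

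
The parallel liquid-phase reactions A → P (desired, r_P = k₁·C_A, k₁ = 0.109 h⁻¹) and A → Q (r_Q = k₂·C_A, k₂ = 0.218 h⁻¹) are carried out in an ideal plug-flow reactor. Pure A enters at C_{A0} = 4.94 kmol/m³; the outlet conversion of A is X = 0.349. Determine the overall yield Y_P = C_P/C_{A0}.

0.116

C_A = C_{A0}(1−X) = 3.216 kmol/m³.
Both paths are first order in A, so the instantaneous fraction to P is constant: dC_P/d(−C_A) = k₁/(k₁+k₂) = 0.3333.
C_P = 0.3333·(C_{A0}−C_A) = 0.3333×1.724 = 0.575 kmol/m³.
Y_P = C_P/C_{A0} = 0.5747/4.94 = 0.116.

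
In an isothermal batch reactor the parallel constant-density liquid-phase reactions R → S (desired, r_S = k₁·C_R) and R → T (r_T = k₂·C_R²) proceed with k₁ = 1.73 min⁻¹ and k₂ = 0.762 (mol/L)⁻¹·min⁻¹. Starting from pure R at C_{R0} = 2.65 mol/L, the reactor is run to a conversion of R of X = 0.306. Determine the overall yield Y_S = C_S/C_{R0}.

0.154

C_R = C_{R0}(1−X) = 1.839 mol/L.
Along a PFR/batch, dC_S/dC_R = −r_S/(r_S+r_T) = −k₁/(k₁+k₂·C_R).
Integrating from C_{R0} to C_R: C_S = (1.73/0.762)·ln[(1.73+0.762·2.65)/(1.73+0.762·1.84)] = 2.270·ln(3.749/3.131) = 0.4089 mol/L.
Y_S = C_S/C_{R0} = 0.4089/2.65 = 0.154.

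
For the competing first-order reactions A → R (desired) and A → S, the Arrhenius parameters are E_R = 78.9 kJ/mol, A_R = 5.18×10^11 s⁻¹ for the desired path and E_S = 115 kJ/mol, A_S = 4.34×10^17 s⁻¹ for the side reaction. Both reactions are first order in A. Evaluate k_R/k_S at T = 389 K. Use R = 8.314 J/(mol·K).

k_R/k_S = (A_R/A_S)·exp[−(E_R−E_S)/(RT)] = (A_R/A_S)·exp[(E_S−E_R)/(RT)].
(E_S−E_R)/(RT) = (115−78.9)×10³/(8.314×389) = 36100/3234 = 11.16.
k_R/k_S = (5.18×10^11/4.34×10^17)·exp(11.16) = 1.194×10^-6 × 70414 = 0.0840.
Since E_R < E_S, lowering the temperature improves selectivity toward R.

0.0840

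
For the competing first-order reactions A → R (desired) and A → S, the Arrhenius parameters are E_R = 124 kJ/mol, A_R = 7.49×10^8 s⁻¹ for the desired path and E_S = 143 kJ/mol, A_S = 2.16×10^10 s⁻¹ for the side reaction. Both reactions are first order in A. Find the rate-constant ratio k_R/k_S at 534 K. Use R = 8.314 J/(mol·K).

k_R/k_S = (A_R/A_S)·exp[−(E_R−E_S)/(RT)] = (A_R/A_S)·exp[(E_S−E_R)/(RT)].
(E_S−E_R)/(RT) = (143−124)×10³/(8.314×534) = 19000/4440 = 4.280.
k_R/k_S = (7.49×10^8/2.16×10^10)·exp(4.280) = 0.03468 × 72.21 = 2.50.
Since E_R < E_S, lowering the temperature improves selectivity toward R.

2.50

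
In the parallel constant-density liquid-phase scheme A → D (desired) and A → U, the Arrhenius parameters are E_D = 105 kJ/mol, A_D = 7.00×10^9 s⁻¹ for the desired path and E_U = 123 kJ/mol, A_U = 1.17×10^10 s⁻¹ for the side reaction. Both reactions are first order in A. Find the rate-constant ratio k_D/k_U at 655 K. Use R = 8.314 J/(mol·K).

16.3

With equal orders, S_{D/U} = k_D/k_U = (A_D/A_U)·exp[(E_U−E_D)/(RT)].
(E_U−E_D)/(RT) = (123−105)×10³/(8.314×655) = 18000/5446 = 3.305.
k_D/k_U = (7.00×10^9/1.17×10^10)·exp(3.305) = 0.5983 × 27.26 = 16.3.
Since E_D < E_U, lowering the temperature improves selectivity toward D.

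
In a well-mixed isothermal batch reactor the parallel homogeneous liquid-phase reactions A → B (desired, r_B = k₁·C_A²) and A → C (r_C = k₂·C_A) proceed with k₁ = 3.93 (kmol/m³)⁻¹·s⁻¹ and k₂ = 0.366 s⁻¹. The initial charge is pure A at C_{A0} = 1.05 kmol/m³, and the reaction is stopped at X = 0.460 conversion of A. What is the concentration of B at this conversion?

C_A = C_{A0}(1−X) = 0.5670 kmol/m³.
Along a PFR/batch, dC_C/dC_A = −r_C/(r_B+r_C) = −k₂/(k₂+k₁·C_A).
Integrating from C_{A0} to C_A: C_C = (0.366/3.93)·ln[(0.366+3.93·1.05)/(0.366+3.93·0.567)] = 0.09313·ln(4.492/2.594) = 0.05114 kmol/m³.
Then C_B = (C_{A0}−C_A) − C_C = 0.4830 − 0.05114 = 0.4319 kmol/m³.

0.432 kmol/m³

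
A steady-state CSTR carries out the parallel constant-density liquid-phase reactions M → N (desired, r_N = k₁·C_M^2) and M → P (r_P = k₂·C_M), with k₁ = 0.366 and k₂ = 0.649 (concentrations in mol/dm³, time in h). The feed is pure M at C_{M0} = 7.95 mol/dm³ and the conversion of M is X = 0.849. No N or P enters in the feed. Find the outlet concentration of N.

2.72 mol/dm³

Exit C_M = C_{M0}(1−X) = 7.95×0.151 = 1.200 mol/dm³.
In a CSTR the entire volume is at exit conditions, so r_N = 0.366×1.200^2 = 0.5274 and r_P = 0.649×1.200 = 0.7791.
Fraction of consumed M going to N: r_N/(r_N+r_P) = 0.4037.
C_N = 0.4037·C_{M0}·X = 0.4037×7.95×0.849 = 2.72 mol/dm³.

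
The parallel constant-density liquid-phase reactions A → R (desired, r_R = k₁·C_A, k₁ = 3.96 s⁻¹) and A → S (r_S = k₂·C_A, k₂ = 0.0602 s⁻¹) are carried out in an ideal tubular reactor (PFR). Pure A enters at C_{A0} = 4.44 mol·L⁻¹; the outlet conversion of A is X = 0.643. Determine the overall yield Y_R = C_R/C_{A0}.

0.633

C_A = C_{A0}(1−X) = 1.585 mol·L⁻¹.
Both paths are first order in A, so the instantaneous fraction to R is constant: dC_R/d(−C_A) = k₁/(k₁+k₂) = 0.9850.
C_R = 0.9850·(C_{A0}−C_A) = 0.9850×2.855 = 2.81 mol·L⁻¹.
Y_R = C_R/C_{A0} = 2.812/4.44 = 0.633.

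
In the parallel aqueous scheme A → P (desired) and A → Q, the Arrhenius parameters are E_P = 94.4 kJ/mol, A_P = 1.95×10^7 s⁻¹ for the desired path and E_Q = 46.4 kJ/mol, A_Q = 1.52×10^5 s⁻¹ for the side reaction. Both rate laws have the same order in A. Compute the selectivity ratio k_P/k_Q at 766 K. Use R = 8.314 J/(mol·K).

k_P/k_Q = (A_P/A_Q)·exp[−(E_P−E_Q)/(RT)] = (A_P/A_Q)·exp[(E_Q−E_P)/(RT)].
(E_Q−E_P)/(RT) = (46.4−94.4)×10³/(8.314×766) = -48000/6369 = -7.537.
k_P/k_Q = (1.95×10^7/1.52×10^5)·exp(-7.537) = 128.3 × 5.330×10^-4 = 0.0684.

0.0684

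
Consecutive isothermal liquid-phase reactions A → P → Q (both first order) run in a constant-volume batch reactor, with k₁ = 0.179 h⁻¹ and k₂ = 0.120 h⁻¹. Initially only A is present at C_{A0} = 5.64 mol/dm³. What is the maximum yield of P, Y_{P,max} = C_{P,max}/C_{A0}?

0.443

At the optimum, C_{P,max}/C_{A0} = (k₁/k₂)^[k₂/(k₂−k₁)].
= (0.179/0.120)^(0.120/(0.120−0.179)) = (1.492)^(-2.034) = 0.4434.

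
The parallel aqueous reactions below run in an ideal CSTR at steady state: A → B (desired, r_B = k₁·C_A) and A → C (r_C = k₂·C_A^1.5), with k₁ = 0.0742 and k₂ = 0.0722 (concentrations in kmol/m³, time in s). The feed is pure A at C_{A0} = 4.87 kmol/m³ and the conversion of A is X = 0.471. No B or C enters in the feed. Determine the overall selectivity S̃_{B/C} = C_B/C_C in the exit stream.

0.640

Exit C_A = C_{A0}(1−X) = 4.87×0.529 = 2.576 kmol/m³.
A CSTR operates uniformly at the exit composition, giving r_B = 0.1912 and r_C = 0.2985 (each k·C_A^n at C_A = 2.576).
Overall selectivity = C_B/C_C = r_Bτ/(r_Cτ) = r_B/r_C = 0.640.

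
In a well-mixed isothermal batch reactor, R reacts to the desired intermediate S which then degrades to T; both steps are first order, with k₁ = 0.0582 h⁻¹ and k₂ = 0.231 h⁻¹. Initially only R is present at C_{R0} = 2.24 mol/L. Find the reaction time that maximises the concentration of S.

7.98 h

The intermediate peaks when r₁ = r₂, i.e. k₁e^(−k₁t) = k₂e^(−k₂t), giving t_opt = ln(k₂/k₁)/(k₂−k₁).
= ln(0.231/0.0582)/(0.231−0.0582) = ln(3.969)/0.1728 = 1.379/0.1728 = 7.98 h.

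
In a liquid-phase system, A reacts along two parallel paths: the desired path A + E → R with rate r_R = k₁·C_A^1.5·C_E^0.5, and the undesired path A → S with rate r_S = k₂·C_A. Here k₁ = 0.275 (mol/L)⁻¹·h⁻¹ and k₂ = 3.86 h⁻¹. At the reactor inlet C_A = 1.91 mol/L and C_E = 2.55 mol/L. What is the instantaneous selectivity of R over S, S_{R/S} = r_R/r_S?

S_{R/S} = r_R/r_S = (k₁·C_A^1.5·C_E^0.5)/(k₂·C_A) = (k₁/k₂)·C_A^0.5·C_E^0.5.
= (0.275×1.910^1.5×2.550^0.5) / (3.86×1.910) = 1.159/7.373 = 0.157.
Since the desired path is higher order in A, keeping C_A high (PFR or concentrated feed) favours R.

0.157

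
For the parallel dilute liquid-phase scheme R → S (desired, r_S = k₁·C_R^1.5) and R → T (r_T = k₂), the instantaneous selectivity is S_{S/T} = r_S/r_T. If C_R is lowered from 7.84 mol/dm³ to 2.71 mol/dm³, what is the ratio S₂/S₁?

S_{S/T} = (k₁/k₂)·C_R^1.5, so S₂/S₁ = (C_{R,2}/C_{R,1})^1.5.
= (2.71/7.84)^1.5 = (0.3457)^1.5 = 0.203.

0.203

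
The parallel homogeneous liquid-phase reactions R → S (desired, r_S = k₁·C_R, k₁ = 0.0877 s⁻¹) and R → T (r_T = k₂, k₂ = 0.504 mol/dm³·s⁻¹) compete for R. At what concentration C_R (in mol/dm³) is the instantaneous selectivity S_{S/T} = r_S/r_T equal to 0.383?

S_{S/T} = (k₁/k₂)·C_R ⇒ C_R = S·k₂/k₁.
= 0.383×0.504/0.0877 = 2.20 mol/dm³.

2.20 mol/dm³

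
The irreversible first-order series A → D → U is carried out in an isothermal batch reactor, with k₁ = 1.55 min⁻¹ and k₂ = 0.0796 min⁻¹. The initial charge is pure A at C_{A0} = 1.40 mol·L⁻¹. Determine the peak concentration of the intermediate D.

1.19 mol·L⁻¹

At the optimum, C_{D,max}/C_{A0} = (k₁/k₂)^[k₂/(k₂−k₁)].
= (1.55/0.0796)^(0.0796/(0.0796−1.55)) = (19.47)^(-0.05413) = 0.8515.
C_{D,max} = 0.8515×1.40 = 1.19 mol·L⁻¹.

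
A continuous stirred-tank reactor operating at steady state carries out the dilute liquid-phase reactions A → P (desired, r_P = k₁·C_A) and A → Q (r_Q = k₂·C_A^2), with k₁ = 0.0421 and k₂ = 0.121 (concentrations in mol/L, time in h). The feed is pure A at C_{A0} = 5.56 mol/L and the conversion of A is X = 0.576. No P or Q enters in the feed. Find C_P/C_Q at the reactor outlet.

0.148

Exit C_A = C_{A0}(1−X) = 5.56×0.424 = 2.357 mol/L.
In a CSTR the entire volume is at exit conditions, so r_P = 0.0421×2.357 = 0.09925 and r_Q = 0.121×2.357^2 = 0.6725.
Overall selectivity = C_P/C_Q = r_Pτ/(r_Qτ) = r_P/r_Q = 0.148.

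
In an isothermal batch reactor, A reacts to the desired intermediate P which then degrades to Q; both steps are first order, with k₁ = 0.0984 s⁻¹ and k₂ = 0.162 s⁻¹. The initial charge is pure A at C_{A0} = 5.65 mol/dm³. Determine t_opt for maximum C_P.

7.84 s

Setting dC_P/dt = 0 gives t_opt = ln(k₂/k₁)/(k₂−k₁).
= ln(0.162/0.0984)/(0.162−0.0984) = ln(1.646)/0.06360 = 0.4986/0.06360 = 7.84 s.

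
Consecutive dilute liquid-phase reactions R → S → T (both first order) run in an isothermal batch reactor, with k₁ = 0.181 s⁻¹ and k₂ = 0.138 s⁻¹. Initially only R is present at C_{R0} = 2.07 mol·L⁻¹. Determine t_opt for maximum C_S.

Setting dC_S/dt = 0 gives t_opt = ln(k₂/k₁)/(k₂−k₁).
= ln(0.138/0.181)/(0.138−0.181) = ln(0.7624)/-0.04300 = -0.2712/-0.04300 = 6.31 s.

6.31 s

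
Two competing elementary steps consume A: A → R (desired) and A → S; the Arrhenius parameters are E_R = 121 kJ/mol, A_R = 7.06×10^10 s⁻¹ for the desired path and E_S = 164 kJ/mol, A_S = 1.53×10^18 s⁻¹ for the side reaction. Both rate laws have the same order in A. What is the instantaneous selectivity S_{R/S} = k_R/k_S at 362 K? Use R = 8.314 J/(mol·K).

Since both paths have the same order in A, the concentration cancels and S_{R/S} = k_R/k_S = (A_R/A_S)·exp[(E_S−E_R)/(RT)].
(E_S−E_R)/(RT) = (164−121)×10³/(8.314×362) = 43000/3010 = 14.29.
k_R/k_S = (7.06×10^10/1.53×10^18)·exp(14.29) = 4.614×10^-8 × 1.603×10^6 = 0.0740.

0.0740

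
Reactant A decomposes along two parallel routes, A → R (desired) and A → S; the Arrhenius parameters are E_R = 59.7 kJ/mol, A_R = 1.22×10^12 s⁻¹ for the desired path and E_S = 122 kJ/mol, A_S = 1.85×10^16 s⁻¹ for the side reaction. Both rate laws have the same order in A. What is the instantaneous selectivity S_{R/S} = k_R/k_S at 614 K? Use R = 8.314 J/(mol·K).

With equal orders, S_{R/S} = k_R/k_S = (A_R/A_S)·exp[(E_S−E_R)/(RT)].
(E_S−E_R)/(RT) = (122−59.7)×10³/(8.314×614) = 62300/5105 = 12.20.
k_R/k_S = (1.22×10^12/1.85×10^16)·exp(12.20) = 6.595×10^-5 × 1.996×10^5 = 13.2.

13.2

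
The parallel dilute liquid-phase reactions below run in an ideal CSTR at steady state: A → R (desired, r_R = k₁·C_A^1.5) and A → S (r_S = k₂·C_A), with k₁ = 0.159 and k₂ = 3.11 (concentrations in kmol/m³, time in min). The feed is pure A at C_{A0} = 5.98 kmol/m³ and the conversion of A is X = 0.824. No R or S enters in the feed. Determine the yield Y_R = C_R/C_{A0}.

Exit C_A = C_{A0}(1−X) = 5.98×0.176 = 1.052 kmol/m³.
Rates in a CSTR are evaluated at the outlet concentration: r_R = 0.159×1.052^1.5 = 0.1717, r_S = 3.11×1.052 = 3.273.
Fraction of consumed A going to R: r_R/(r_R+r_S) = 0.04984.
C_R = 0.04984·C_{A0}·X = 0.04984×5.98×0.824 = 0.246 kmol/m³; Y_R = C_R/C_{A0} = 0.0411.

0.0411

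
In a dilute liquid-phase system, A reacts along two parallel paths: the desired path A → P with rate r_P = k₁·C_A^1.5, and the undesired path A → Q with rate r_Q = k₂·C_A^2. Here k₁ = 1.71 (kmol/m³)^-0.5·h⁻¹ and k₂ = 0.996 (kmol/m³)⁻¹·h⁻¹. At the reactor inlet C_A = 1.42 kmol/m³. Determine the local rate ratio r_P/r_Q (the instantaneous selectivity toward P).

S_{P/Q} = r_P/r_Q = (k₁·C_A^1.5)/(k₂·C_A^2) = (k₁/k₂)·C_A^-0.5.
= (1.71×1.420^1.5) / (0.996×1.420^2) = 2.894/2.008 = 1.44.
The undesired path is higher order in A, so low C_A (CSTR or dilute feed) favours P.

1.44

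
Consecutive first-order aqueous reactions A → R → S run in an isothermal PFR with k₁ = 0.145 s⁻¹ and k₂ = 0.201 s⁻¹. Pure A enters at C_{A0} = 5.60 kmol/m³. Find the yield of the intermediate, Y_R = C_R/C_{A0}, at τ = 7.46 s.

For first-order series with pure A initially, C_R(τ) = k₁C_{A0}/(k₂−k₁)·(e^(−k₁τ) − e^(−k₂τ)).
e^(−k₁τ) = e^(−0.145×7.46) = e^(−1.082) = 0.3390; e^(−k₂τ) = e^(−1.499) = 0.2233.
C_R = 0.145×5.60/(0.201−0.145) × (0.3390−0.2233) = 14.50×0.1158 = 1.679 kmol/m³.
Y_R = C_R/C_{A0} = 1.679/5.60 = 0.300.

0.300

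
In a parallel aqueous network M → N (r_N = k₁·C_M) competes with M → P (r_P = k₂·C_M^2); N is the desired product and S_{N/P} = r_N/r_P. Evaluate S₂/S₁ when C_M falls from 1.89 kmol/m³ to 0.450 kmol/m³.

4.20

S_{N/P} = (k₁/k₂)·C_M⁻¹, so S₂/S₁ = (C_{M,2}/C_{M,1})⁻¹.
= 1.89/0.450 = 4.20.
Selectivity toward N rises as C_M falls — low-concentration operation is favoured.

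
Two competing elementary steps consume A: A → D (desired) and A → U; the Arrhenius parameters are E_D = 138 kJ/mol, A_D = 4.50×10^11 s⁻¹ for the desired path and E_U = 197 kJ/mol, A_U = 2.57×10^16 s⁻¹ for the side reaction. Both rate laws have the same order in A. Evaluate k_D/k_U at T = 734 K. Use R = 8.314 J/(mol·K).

With equal orders, S_{D/U} = k_D/k_U = (A_D/A_U)·exp[(E_U−E_D)/(RT)].
(E_U−E_D)/(RT) = (197−138)×10³/(8.314×734) = 59000/6102 = 9.668.
k_D/k_U = (4.50×10^11/2.57×10^16)·exp(9.668) = 1.751×10^-5 × 15807 = 0.277.
Since E_D < E_U, lowering the temperature improves selectivity toward D.

0.277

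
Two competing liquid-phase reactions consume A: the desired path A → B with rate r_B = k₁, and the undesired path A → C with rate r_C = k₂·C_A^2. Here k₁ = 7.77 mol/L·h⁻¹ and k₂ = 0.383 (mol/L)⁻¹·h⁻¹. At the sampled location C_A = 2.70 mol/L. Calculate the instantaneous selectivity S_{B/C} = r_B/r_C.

2.78

S_{B/C} = r_B/r_C = (k₁)/(k₂·C_A^2) = (k₁/k₂)·C_A^-2.
= (7.77) / (0.383×2.700^2) = 7.770/2.792 = 2.78.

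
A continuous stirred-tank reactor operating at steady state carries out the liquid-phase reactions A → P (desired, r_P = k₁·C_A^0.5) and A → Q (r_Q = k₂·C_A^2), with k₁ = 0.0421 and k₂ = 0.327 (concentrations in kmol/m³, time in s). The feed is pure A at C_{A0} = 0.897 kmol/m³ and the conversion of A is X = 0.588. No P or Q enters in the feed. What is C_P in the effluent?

0.192 kmol/m³

Exit C_A = C_{A0}(1−X) = 0.897×0.412 = 0.3696 kmol/m³.
In a CSTR the entire volume is at exit conditions, so r_P = 0.0421×0.3696^0.5 = 0.02559 and r_Q = 0.327×0.3696^2 = 0.04466.
Fraction of consumed A going to P: r_P/(r_P+r_Q) = 0.3643.
C_P = 0.3643·C_{A0}·X = 0.3643×0.897×0.588 = 0.192 kmol/m³.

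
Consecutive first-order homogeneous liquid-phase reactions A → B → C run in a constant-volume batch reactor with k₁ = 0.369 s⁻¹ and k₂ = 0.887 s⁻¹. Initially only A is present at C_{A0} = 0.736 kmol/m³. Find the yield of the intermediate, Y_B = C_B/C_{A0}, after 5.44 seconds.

0.0900

Solving the coupled first-order balances gives C_B(t) = [k₁/(k₂−k₁)]·C_{A0}·(e^(−k₁t) − e^(−k₂t)).
e^(−k₁t) = e^(−0.369×5.44) = e^(−2.007) = 0.1343; e^(−k₂t) = e^(−4.825) = 0.008024.
C_B = 0.369×0.736/(0.887−0.369) × (0.1343−0.008024) = 0.5243×0.1263 = 0.06623 kmol/m³.
Y_B = C_B/C_{A0} = 0.06623/0.736 = 0.0900.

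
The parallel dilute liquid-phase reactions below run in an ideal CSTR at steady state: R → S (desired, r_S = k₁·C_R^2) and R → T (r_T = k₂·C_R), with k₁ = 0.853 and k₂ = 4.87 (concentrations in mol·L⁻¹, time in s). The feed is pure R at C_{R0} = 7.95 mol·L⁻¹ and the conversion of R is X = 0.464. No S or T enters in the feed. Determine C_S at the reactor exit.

Exit C_R = C_{R0}(1−X) = 7.95×0.536 = 4.261 mol·L⁻¹.
In a CSTR the entire volume is at exit conditions, so r_S = 0.853×4.261^2 = 15.49 and r_T = 4.87×4.261 = 20.75.
Fraction of consumed R going to S: r_S/(r_S+r_T) = 0.4274.
C_S = 0.4274·C_{R0}·X = 0.4274×7.95×0.464 = 1.58 mol·L⁻¹.

1.58 mol·L⁻¹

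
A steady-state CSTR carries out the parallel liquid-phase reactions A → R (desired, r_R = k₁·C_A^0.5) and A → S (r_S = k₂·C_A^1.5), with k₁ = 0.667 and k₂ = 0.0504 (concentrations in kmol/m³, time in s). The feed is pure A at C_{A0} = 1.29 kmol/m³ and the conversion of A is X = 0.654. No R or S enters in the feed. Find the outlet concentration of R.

0.816 kmol/m³

Exit C_A = C_{A0}(1−X) = 1.29×0.346 = 0.4463 kmol/m³.
A CSTR operates uniformly at the exit composition, giving r_R = 0.4456 and r_S = 0.01503 (each k·C_A^n at C_A = 0.4463).
Fraction of consumed A going to R: r_R/(r_R+r_S) = 0.9674.
C_R = 0.9674·C_{A0}·X = 0.9674×1.29×0.654 = 0.816 kmol/m³.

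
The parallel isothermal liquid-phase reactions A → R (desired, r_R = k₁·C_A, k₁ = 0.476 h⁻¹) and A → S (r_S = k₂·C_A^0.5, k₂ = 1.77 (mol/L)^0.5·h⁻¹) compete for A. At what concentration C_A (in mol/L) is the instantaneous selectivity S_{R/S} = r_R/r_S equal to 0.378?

S_{R/S} = (k₁/k₂)·C_A^0.5 ⇒ C_A = (S·k₂/k₁)^(2).
= (0.378×1.77/0.476)^(2) = (1.406)^(2) = 1.98 mol/L.

1.98 mol/L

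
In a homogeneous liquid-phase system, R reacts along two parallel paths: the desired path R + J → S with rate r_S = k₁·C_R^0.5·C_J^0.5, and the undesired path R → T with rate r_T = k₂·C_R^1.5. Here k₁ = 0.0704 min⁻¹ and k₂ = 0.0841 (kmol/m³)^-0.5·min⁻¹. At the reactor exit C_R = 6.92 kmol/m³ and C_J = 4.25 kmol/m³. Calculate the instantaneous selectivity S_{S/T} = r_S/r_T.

S_{S/T} = r_S/r_T = (k₁·C_R^0.5·C_J^0.5)/(k₂·C_R^1.5) = (k₁/k₂)·C_R⁻¹·C_J^0.5.
= (0.0704×6.920^0.5×4.250^0.5) / (0.0841×6.920^1.5) = 0.3818/1.531 = 0.249.

0.249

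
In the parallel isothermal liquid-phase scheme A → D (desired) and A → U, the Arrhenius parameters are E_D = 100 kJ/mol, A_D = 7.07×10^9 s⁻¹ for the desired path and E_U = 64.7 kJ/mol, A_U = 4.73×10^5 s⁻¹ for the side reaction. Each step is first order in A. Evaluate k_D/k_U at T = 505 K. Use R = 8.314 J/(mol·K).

k_D/k_U = (A_D/A_U)·exp[−(E_D−E_U)/(RT)] = (A_D/A_U)·exp[(E_U−E_D)/(RT)].
(E_U−E_D)/(RT) = (64.7−100)×10³/(8.314×505) = -35300/4199 = -8.408.
k_D/k_U = (7.07×10^9/4.73×10^5)·exp(-8.408) = 14947 × 2.232×10^-4 = 3.34.
Since E_D > E_U, raising the temperature improves selectivity toward D.

3.34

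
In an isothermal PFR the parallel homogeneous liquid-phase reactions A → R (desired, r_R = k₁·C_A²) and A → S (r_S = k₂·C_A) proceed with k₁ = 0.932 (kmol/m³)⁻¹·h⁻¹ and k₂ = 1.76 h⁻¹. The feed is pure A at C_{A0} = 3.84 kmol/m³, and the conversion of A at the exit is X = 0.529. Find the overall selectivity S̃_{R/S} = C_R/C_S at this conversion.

1.46

C_A = C_{A0}(1−X) = 1.809 kmol/m³.
Along a PFR/batch, dC_S/dC_A = −r_S/(r_R+r_S) = −k₂/(k₂+k₁·C_A).
Integrating from C_{A0} to C_A: C_S = (1.76/0.932)·ln[(1.76+0.932·3.84)/(1.76+0.932·1.81)] = 1.888·ln(5.339/3.446) = 0.8269 kmol/m³.
Then C_R = (C_{A0}−C_A) − C_S = 2.031 − 0.8269 = 1.204 kmol/m³.
S̃_{R/S} = C_R/C_S = 1.204/0.8269 = 1.46.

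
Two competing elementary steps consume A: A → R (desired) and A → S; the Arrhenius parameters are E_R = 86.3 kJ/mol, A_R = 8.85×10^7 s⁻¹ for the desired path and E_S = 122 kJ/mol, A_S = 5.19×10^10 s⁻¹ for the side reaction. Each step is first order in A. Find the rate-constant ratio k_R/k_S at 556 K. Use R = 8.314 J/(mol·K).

Since both paths have the same order in A, the concentration cancels and S_{R/S} = k_R/k_S = (A_R/A_S)·exp[(E_S−E_R)/(RT)].
(E_S−E_R)/(RT) = (122−86.3)×10³/(8.314×556) = 35700/4623 = 7.723.
k_R/k_S = (8.85×10^7/5.19×10^10)·exp(7.723) = 0.001705 × 2260 = 3.85.
Since E_R < E_S, lowering the temperature improves selectivity toward R.

3.85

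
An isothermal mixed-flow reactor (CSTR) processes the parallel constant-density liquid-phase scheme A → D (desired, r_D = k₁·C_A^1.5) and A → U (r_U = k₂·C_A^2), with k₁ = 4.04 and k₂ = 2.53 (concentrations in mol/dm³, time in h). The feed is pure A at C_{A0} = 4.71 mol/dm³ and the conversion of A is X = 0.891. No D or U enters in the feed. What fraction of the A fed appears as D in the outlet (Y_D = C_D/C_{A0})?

0.615

Exit C_A = C_{A0}(1−X) = 4.71×0.109 = 0.5134 mol/dm³.
A CSTR operates uniformly at the exit composition, giving r_D = 1.486 and r_U = 0.6668 (each k·C_A^n at C_A = 0.5134).
Fraction of consumed A going to D: r_D/(r_D+r_U) = 0.6903.
C_D = 0.6903·C_{A0}·X = 0.6903×4.71×0.891 = 2.90 mol/dm³; Y_D = C_D/C_{A0} = 0.615.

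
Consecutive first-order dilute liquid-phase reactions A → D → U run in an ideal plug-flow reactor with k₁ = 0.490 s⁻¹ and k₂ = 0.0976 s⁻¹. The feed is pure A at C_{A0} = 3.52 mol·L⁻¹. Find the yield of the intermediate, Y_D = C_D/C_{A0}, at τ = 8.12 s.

The intermediate concentration in a first-order A→B→C sequence is C_D = k₁C_{A0}(e^(−k₁τ) − e^(−k₂τ))/(k₂−k₁).
e^(−k₁τ) = e^(−0.490×8.12) = e^(−3.979) = 0.01871; e^(−k₂τ) = e^(−0.7925) = 0.4527.
C_D = 0.490×3.52/(0.0976−0.490) × (0.01871−0.4527) = (-4.396)×(-0.4340) = 1.908 mol·L⁻¹.
Y_D = C_D/C_{A0} = 1.908/3.52 = 0.542.

0.542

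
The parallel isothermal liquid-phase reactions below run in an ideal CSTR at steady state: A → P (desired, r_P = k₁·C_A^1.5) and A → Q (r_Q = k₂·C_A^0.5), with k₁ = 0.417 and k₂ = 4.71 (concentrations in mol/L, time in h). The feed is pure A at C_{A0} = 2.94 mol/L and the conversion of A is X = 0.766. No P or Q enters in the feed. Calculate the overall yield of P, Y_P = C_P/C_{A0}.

Exit C_A = C_{A0}(1−X) = 2.94×0.234 = 0.6880 mol/L.
Rates in a CSTR are evaluated at the outlet concentration: r_P = 0.417×0.6880^1.5 = 0.2379, r_Q = 4.71×0.6880^0.5 = 3.907.
Fraction of consumed A going to P: r_P/(r_P+r_Q) = 0.05741.
C_P = 0.05741·C_{A0}·X = 0.05741×2.94×0.766 = 0.129 mol/L; Y_P = C_P/C_{A0} = 0.0440.

0.0440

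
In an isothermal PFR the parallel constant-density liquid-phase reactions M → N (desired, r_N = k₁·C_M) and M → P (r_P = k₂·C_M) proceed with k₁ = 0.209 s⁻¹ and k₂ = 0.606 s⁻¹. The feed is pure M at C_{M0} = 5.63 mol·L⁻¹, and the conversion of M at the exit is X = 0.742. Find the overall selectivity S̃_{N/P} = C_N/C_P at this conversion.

0.345

C_M = C_{M0}(1−X) = 1.453 mol·L⁻¹.
Both paths are first order in M, so the instantaneous fraction to N is constant: dC_N/d(−C_M) = k₁/(k₁+k₂) = 0.2564.
C_N = 0.2564·(C_{M0}−C_M) = 0.2564×4.177 = 1.07 mol·L⁻¹.
C_P = (C_{M0}−C_M)−C_N = 3.106 mol·L⁻¹; S̃_{N/P} = 1.071/3.106 = 0.345.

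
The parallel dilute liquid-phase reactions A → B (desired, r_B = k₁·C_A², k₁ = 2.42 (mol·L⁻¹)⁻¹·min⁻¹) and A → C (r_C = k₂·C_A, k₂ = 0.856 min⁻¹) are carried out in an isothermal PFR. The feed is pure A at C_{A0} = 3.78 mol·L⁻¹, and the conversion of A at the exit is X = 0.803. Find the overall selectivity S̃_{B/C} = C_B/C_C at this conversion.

C_A = C_{A0}(1−X) = 0.7447 mol·L⁻¹.
Along a PFR/batch, dC_C/dC_A = −r_C/(r_B+r_C) = −k₂/(k₂+k₁·C_A).
Integrating from C_{A0} to C_A: C_C = (0.856/2.42)·ln[(0.856+2.42·3.78)/(0.856+2.42·0.745)] = 0.3537·ln(10.00/2.658) = 0.4688 mol·L⁻¹.
Then C_B = (C_{A0}−C_A) − C_C = 3.035 − 0.4688 = 2.567 mol·L⁻¹.
S̃_{B/C} = C_B/C_C = 2.567/0.4688 = 5.47.

5.47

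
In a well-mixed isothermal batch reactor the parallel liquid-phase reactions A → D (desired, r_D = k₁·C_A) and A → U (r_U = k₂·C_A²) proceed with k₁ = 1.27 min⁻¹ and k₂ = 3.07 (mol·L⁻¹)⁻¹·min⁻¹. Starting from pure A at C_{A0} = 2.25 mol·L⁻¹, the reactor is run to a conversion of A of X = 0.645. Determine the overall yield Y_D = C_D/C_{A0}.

0.145

C_A = C_{A0}(1−X) = 0.7987 mol·L⁻¹.
Along a PFR/batch, dC_D/dC_A = −r_D/(r_D+r_U) = −k₁/(k₁+k₂·C_A).
Integrating from C_{A0} to C_A: C_D = (1.27/3.07)·ln[(1.27+3.07·2.25)/(1.27+3.07·0.799)] = 0.4137·ln(8.178/3.722) = 0.3256 mol·L⁻¹.
Y_D = C_D/C_{A0} = 0.3256/2.25 = 0.145.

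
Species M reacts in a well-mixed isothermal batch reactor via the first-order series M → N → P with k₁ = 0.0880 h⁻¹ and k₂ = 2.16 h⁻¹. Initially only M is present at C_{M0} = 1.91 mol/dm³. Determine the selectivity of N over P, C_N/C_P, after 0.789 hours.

0.907

Solving the coupled first-order balances gives C_N(t) = [k₁/(k₂−k₁)]·C_{M0}·(e^(−k₁t) − e^(−k₂t)).
e^(−k₁t) = e^(−0.0880×0.789) = e^(−0.06943) = 0.9329; e^(−k₂t) = e^(−1.704) = 0.1819.
C_N = 0.0880×1.91/(2.16−0.0880) × (0.9329−0.1819) = 0.08112×0.7510 = 0.06092 mol/dm³.
C_M = C_{M0}e^(−k₁t) = 1.782 mol/dm³, so C_P = C_{M0}−C_M−C_N = 0.06719 mol/dm³; C_N/C_P = 0.907.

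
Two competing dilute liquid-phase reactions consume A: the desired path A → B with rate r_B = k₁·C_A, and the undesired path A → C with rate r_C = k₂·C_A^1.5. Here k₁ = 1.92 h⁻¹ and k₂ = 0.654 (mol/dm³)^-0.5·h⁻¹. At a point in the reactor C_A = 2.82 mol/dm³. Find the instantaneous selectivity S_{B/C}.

S_{B/C} = r_B/r_C = (k₁·C_A)/(k₂·C_A^1.5) = (k₁/k₂)·C_A^-0.5.
= (1.92×2.820) / (0.654×2.820^1.5) = 5.414/3.097 = 1.75.

1.75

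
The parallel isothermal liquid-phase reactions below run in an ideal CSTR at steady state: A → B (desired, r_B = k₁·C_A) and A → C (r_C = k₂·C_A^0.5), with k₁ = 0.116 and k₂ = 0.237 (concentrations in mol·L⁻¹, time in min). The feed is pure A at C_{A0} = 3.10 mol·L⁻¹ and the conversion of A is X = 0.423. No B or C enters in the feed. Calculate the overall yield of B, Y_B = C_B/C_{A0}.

Exit C_A = C_{A0}(1−X) = 3.10×0.577 = 1.789 mol·L⁻¹.
A CSTR operates uniformly at the exit composition, giving r_B = 0.2075 and r_C = 0.3170 (each k·C_A^n at C_A = 1.789).
Fraction of consumed A going to B: r_B/(r_B+r_C) = 0.3956.
C_B = 0.3956·C_{A0}·X = 0.3956×3.10×0.423 = 0.519 mol·L⁻¹; Y_B = C_B/C_{A0} = 0.167.

0.167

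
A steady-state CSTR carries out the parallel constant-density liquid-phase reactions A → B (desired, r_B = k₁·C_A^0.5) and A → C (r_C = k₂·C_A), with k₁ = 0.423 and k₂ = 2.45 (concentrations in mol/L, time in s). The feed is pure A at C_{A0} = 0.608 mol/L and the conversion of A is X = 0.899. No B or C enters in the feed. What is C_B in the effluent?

Exit C_A = C_{A0}(1−X) = 0.608×0.101 = 0.06141 mol/L.
Rates in a CSTR are evaluated at the outlet concentration: r_B = 0.423×0.06141^0.5 = 0.1048, r_C = 2.45×0.06141 = 0.1504.
Fraction of consumed A going to B: r_B/(r_B+r_C) = 0.4106.
C_B = 0.4106·C_{A0}·X = 0.4106×0.608×0.899 = 0.224 mol/L.

0.224 mol/L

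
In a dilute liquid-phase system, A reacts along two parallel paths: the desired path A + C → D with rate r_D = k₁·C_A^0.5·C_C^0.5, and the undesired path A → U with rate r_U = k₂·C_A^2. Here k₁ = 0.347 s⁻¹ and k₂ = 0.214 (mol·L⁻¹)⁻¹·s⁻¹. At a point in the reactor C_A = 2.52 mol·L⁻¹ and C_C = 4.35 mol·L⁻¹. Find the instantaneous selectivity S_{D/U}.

S_{D/U} = r_D/r_U = (k₁·C_A^0.5·C_C^0.5)/(k₂·C_A^2) = (k₁/k₂)·C_A^-1.5·C_C^0.5.
= (0.347×2.520^0.5×4.350^0.5) / (0.214×2.520^2) = 1.149/1.359 = 0.845.

0.845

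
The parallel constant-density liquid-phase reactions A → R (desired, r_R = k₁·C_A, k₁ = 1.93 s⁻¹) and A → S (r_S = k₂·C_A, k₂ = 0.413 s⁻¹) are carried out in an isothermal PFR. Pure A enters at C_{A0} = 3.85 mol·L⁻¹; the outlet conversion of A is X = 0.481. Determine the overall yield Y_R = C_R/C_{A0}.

0.396

C_A = C_{A0}(1−X) = 1.998 mol·L⁻¹.
Both paths are first order in A, so the instantaneous fraction to R is constant: dC_R/d(−C_A) = k₁/(k₁+k₂) = 0.8237.
C_R = 0.8237·(C_{A0}−C_A) = 0.8237×1.852 = 1.53 mol·L⁻¹.
Y_R = C_R/C_{A0} = 1.525/3.85 = 0.396.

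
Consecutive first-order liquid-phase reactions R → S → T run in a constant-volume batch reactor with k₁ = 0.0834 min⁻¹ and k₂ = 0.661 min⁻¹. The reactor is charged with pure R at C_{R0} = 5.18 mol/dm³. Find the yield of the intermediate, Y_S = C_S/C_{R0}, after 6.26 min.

0.0834

Solving the coupled first-order balances gives C_S(t) = [k₁/(k₂−k₁)]·C_{R0}·(e^(−k₁t) − e^(−k₂t)).
e^(−k₁t) = e^(−0.0834×6.26) = e^(−0.5221) = 0.5933; e^(−k₂t) = e^(−4.138) = 0.01596.
C_S = 0.0834×5.18/(0.661−0.0834) × (0.5933−0.01596) = 0.7479×0.5773 = 0.4318 mol/dm³.
Y_S = C_S/C_{R0} = 0.4318/5.18 = 0.0834.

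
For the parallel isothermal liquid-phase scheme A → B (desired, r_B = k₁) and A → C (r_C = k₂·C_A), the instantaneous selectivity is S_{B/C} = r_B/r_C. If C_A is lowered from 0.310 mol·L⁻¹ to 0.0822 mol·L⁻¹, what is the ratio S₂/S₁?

S_{B/C} = (k₁/k₂)·C_A⁻¹, so S₂/S₁ = (C_{A,2}/C_{A,1})⁻¹.
= 0.310/0.0822 = 3.77.

3.77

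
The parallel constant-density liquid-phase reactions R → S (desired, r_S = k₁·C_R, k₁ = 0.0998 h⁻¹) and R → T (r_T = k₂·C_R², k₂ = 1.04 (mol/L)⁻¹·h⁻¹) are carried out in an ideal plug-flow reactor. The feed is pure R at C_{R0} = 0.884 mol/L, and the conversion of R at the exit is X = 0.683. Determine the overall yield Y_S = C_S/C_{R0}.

C_R = C_{R0}(1−X) = 0.2802 mol/L.
Along a PFR/batch, dC_S/dC_R = −r_S/(r_S+r_T) = −k₁/(k₁+k₂·C_R).
Integrating from C_{R0} to C_R: C_S = (0.0998/1.04)·ln[(0.0998+1.04·0.884)/(0.0998+1.04·0.280)] = 0.09596·ln(1.019/0.3912) = 0.09188 mol/L.
Y_S = C_S/C_{R0} = 0.09188/0.884 = 0.104.

0.104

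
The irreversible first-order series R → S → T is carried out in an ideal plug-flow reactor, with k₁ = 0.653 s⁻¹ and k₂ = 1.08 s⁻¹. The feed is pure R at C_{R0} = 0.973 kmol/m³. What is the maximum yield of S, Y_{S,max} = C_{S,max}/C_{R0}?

For a first-order series the maximum intermediate yield is C_{S,max}/C_{R0} = (k₁/k₂)^[k₂/(k₂−k₁)].
= (0.653/1.08)^(1.08/(1.08−0.653)) = (0.6046)^(2.529) = 0.2801.

0.280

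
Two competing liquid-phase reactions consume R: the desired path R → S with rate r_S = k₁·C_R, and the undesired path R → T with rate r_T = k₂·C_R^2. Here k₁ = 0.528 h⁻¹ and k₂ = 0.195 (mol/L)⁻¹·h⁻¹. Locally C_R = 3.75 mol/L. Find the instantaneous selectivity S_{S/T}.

S_{S/T} = r_S/r_T = (k₁·C_R)/(k₂·C_R^2) = (k₁/k₂)·C_R⁻¹.
= (0.528×3.750) / (0.195×3.750^2) = 1.980/2.742 = 0.722.
The undesired path is higher order in R, so low C_R (CSTR or dilute feed) favours S.

0.722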